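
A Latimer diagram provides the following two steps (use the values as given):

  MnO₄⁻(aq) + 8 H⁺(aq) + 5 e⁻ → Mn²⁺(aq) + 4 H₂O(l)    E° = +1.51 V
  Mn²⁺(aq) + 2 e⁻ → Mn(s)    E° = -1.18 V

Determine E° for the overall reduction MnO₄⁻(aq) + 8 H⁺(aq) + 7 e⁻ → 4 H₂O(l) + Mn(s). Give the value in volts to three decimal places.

+0.741 V

Standard free energies of sequential steps add: ΔG°₃ = ΔG°₁ + ΔG°₂, so n₃E°₃ = n₁E°₁ + n₂E°₂.
E°₃ = (5×+1.51 + 2×-1.18) / 7 = (+5.190) / 7 = +0.741 V.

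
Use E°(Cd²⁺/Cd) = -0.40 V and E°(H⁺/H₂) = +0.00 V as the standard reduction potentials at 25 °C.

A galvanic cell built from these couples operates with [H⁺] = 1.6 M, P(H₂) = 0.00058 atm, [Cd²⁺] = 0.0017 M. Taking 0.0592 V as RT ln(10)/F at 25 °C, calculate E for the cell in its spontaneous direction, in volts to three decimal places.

+0.590 V

H⁺/H₂ is the cathode (higher E°), Cd²⁺/Cd the anode: E°cell = +0.00 − (-0.40) = +0.40 V, n = 2.
Overall: 2 H⁺(aq) + Cd(s) → H₂(g) + Cd²⁺(aq)
Q = P(H₂)·[Cd²⁺] / ([H⁺]^2); log Q = -6.414.
E = E° − (0.0592/n) log Q = +0.40 − (0.0592/2)(-6.414) = +0.590 V.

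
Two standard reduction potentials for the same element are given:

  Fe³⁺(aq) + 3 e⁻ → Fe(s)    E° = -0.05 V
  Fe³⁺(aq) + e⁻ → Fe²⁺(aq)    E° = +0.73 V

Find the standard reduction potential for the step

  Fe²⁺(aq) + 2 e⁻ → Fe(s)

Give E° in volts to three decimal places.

-0.440 V

Sequential free energies add, so n₃E°₃ = n₁E°₁ + n₂E°₂.
With n₃ = 3, and the known step contributing 1×(+0.73) V, the unknown satisfies 2·E° = 3×(-0.05) − 1×(+0.73) = -0.880.
E° = -0.880 / 2 = -0.440 V.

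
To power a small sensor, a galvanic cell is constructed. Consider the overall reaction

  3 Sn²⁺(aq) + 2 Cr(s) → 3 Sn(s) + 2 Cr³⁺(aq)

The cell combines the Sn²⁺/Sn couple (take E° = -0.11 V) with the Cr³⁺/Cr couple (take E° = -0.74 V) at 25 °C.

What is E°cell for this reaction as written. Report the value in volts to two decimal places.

The Sn²⁺/Sn couple has the higher reduction potential, so it is the cathode; Cr³⁺/Cr is oxidised at the anode.
E°cell = E°(cathode) − E°(anode) = (-0.11) − (-0.74) = +0.63 V.

+0.63 V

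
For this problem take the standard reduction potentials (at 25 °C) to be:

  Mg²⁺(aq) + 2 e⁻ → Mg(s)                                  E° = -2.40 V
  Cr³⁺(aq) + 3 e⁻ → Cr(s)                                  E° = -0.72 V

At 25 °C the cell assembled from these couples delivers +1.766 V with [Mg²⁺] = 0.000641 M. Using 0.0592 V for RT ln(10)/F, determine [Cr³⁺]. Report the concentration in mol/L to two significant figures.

0.37 M

Cr³⁺/Cr is the cathode, Mg²⁺/Mg the anode: E°cell = +1.68 V, n = 6.
Overall reaction: 2 Cr³⁺(aq) + 3 Mg(s) → 2 Cr(s) + 3 Mg²⁺(aq); Q = [Mg²⁺]^3/[Cr³⁺]^2.
From E = E° − (0.0592/n) log Q: log Q = (E° − E)·n/0.0592 = (+1.68 − (+1.766))·6/0.0592 = -8.7162.
So 2·log[Cr³⁺] = 3·log(0.000641) − log Q = -9.5794 − (-8.7162) = -0.8632; log[Cr³⁺] = -0.8632 / 2 = -0.4316; [Cr³⁺] = 10^(-0.4316) ≈ 0.37 M.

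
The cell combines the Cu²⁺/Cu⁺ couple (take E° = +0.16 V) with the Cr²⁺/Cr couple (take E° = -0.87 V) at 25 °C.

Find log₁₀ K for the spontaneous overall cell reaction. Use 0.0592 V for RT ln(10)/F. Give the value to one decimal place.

Cathode: Cu²⁺/Cu⁺; anode: Cr²⁺/Cr. E°cell = +1.03 V, n = 2.
log K = nE°cell / 0.0592 = (2)(+1.03) / 0.0592 = 34.8.

34.8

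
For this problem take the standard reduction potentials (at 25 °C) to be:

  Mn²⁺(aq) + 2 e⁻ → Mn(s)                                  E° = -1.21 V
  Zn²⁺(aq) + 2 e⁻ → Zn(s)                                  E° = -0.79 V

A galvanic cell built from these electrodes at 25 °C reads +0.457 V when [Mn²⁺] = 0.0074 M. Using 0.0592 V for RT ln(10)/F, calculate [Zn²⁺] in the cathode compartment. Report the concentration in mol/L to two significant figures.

0.13 M

Zn²⁺/Zn is the cathode, Mn²⁺/Mn the anode: E°cell = +0.42 V, n = 2.
Overall reaction: Zn²⁺(aq) + Mn(s) → Zn(s) + Mn²⁺(aq); Q = [Mn²⁺]^1/[Zn²⁺]^1.
From E = E° − (0.0592/n) log Q: log Q = (E° − E)·n/0.0592 = (+0.42 − (+0.457))·2/0.0592 = -1.2500.
So 1·log[Zn²⁺] = 1·log(0.0074) − log Q = -2.1308 − (-1.2500) = -0.8808; [Zn²⁺] = 10^(-0.8808) ≈ 0.13 M.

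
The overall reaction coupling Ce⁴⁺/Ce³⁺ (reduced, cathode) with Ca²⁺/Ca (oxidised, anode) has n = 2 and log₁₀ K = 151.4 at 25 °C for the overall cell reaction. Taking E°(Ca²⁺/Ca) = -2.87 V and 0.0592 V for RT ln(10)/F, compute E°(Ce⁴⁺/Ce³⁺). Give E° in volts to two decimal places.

E°cell = (0.0592/n)·log K = (0.0592/2)(151.4) = +4.481 V.
Since Ce⁴⁺/Ce³⁺ is the cathode and Ca²⁺/Ca the anode, E°cell = E°(Ce⁴⁺/Ce³⁺) − E°(Ca²⁺/Ca).
So E°(Ce⁴⁺/Ce³⁺) = E°cell + E°(Ca²⁺/Ca) = +4.481 + (-2.87) = +1.61 V.

+1.61 V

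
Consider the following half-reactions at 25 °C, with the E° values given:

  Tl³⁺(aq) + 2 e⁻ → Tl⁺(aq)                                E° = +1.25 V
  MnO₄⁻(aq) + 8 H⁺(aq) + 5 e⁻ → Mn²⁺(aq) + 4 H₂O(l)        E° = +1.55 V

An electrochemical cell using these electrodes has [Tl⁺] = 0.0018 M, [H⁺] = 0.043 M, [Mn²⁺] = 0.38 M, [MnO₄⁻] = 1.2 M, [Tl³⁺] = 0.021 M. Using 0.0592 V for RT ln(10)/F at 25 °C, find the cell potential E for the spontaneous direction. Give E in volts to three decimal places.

MnO₄⁻/Mn²⁺ is the cathode (higher E°), Tl³⁺/Tl⁺ the anode: E°cell = +1.55 − (+1.25) = +0.30 V, n = 10.
Overall: 2 MnO₄⁻(aq) + 16 H⁺(aq) + 5 Tl⁺(aq) → 2 Mn²⁺(aq) + 8 H₂O(l) + 5 Tl³⁺(aq)
Q = [Mn²⁺]^2·[Tl³⁺]^5 / ([MnO₄⁻]^2·[H⁺]^16·[Tl⁺]^5); log Q = 26.200.
E = E° − (0.0592/n) log Q = +0.30 − (0.0592/10)(26.200) = +0.145 V.

+0.145 V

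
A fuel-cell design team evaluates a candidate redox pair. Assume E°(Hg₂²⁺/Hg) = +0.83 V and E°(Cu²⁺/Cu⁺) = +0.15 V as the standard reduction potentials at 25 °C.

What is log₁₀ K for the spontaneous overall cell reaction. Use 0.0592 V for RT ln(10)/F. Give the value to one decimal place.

Cathode: Hg₂²⁺/Hg; anode: Cu²⁺/Cu⁺. E°cell = +0.68 V, n = 2.
log K = nE°cell / 0.0592 = (2)(+0.68) / 0.0592 = 23.0.

23.0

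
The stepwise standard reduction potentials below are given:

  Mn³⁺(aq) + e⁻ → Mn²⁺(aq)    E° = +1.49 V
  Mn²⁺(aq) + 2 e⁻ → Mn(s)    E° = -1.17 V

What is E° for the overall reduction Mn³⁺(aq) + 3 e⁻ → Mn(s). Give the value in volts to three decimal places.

-0.283 V

Adding the free-energy changes (−nFE°) of the two steps gives −n₃FE°₃ = −n₁FE°₁ − n₂FE°₂.
E°₃ = (1×+1.49 + 2×-1.17) / 3 = (-0.850) / 3 = -0.283 V.
Simply averaging or adding the two E° values would be wrong; the electron-weighted sum is required.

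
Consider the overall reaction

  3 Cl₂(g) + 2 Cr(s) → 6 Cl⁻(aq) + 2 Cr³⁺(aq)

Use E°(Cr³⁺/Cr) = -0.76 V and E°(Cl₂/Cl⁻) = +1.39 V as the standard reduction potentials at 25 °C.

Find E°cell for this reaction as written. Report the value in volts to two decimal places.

+2.15 V

The Cl₂/Cl⁻ couple has the higher reduction potential, so it is the cathode; Cr³⁺/Cr is oxidised at the anode.
E°cell = E°(cathode) − E°(anode) = (+1.39) − (-0.76) = +2.15 V.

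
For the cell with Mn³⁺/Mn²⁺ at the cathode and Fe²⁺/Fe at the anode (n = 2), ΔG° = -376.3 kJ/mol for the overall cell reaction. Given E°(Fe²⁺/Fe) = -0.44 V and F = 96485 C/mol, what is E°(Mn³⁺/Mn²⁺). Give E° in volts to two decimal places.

+1.51 V

E°cell = −ΔG°/(nF) = −(-376.3×10³)/((2)(96485)) = +1.950 V.
Since Mn³⁺/Mn²⁺ is the cathode and Fe²⁺/Fe the anode, E°cell = E°(Mn³⁺/Mn²⁺) − E°(Fe²⁺/Fe).
So E°(Mn³⁺/Mn²⁺) = E°cell + E°(Fe²⁺/Fe) = +1.950 + (-0.44) = +1.51 V.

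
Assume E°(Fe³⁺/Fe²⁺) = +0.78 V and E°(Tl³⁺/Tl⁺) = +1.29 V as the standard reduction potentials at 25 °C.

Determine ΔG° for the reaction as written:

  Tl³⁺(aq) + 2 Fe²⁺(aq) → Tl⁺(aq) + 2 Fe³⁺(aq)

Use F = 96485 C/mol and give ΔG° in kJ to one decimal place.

-98.4 kJ

As written, Tl³⁺/Tl⁺ is reduced (cathode) and Fe³⁺/Fe²⁺ is oxidised (anode), so E°cell = (+1.29) − (+0.78) = +0.51 V.
Balancing electrons gives n = 2.
ΔG° = −nFE° = −(2)(96485)(+0.51) = -98,415 J = -98.4 kJ.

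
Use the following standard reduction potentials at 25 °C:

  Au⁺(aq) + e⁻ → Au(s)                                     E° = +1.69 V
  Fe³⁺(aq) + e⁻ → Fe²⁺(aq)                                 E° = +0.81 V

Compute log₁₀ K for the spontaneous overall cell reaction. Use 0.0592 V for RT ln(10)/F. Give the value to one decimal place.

14.9

Cathode: Au⁺/Au; anode: Fe³⁺/Fe²⁺. E°cell = +0.88 V, n = 1.
log K = nE°cell / 0.0592 = (1)(+0.88) / 0.0592 = 14.9.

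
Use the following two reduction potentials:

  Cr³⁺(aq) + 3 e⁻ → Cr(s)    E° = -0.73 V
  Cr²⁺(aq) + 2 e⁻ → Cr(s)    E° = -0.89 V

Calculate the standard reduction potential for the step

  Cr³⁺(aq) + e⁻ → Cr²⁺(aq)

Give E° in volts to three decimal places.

Sequential free energies add, so n₃E°₃ = n₁E°₁ + n₂E°₂.
With n₃ = 3, and the known step contributing 2×(-0.89) V, the unknown satisfies 1·E° = 3×(-0.73) − 2×(-0.89) = -0.410.
E° = -0.410 / 1 = -0.410 V.

-0.410 V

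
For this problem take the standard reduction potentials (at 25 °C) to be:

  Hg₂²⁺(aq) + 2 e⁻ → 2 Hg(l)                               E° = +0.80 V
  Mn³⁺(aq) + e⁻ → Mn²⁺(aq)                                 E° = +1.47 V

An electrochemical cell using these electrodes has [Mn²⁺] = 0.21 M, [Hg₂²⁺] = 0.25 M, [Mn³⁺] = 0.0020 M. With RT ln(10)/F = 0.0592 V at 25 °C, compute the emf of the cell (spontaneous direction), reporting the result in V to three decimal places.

Mn³⁺/Mn²⁺ is the cathode (higher E°), Hg₂²⁺/Hg the anode: E°cell = +1.47 − (+0.80) = +0.67 V, n = 2.
Overall: 2 Mn³⁺(aq) + 2 Hg(l) → 2 Mn²⁺(aq) + Hg₂²⁺(aq)
Q = [Mn²⁺]^2·[Hg₂²⁺] / ([Mn³⁺]^2); log Q = 3.440.
E = E° − (0.0592/n) log Q = +0.67 − (0.0592/2)(3.440) = +0.568 V.

+0.568 V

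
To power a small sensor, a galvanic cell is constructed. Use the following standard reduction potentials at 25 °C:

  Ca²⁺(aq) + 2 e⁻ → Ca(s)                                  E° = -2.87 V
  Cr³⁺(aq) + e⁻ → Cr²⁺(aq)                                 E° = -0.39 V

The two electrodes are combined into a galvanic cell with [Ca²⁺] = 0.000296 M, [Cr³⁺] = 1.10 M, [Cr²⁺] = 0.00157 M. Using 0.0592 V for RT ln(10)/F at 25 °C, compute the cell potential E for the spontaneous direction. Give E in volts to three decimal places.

Cr³⁺/Cr²⁺ is the cathode (higher E°), Ca²⁺/Ca the anode: E°cell = -0.39 − (-2.87) = +2.48 V, n = 2.
Overall: 2 Cr³⁺(aq) + Ca(s) → 2 Cr²⁺(aq) + Ca²⁺(aq)
Q = [Cr²⁺]^2·[Ca²⁺] / ([Cr³⁺]^2); log Q = -9.220.
E = E° − (0.0592/n) log Q = +2.48 − (0.0592/2)(-9.220) = +2.753 V.

+2.753 V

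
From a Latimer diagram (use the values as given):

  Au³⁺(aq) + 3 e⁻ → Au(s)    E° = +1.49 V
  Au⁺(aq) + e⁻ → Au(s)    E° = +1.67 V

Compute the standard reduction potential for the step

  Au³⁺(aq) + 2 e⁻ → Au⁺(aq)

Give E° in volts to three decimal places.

+1.400 V

Sequential free energies add, so n₃E°₃ = n₁E°₁ + n₂E°₂.
With n₃ = 3, and the known step contributing 1×(+1.67) V, the unknown satisfies 2·E° = 3×(+1.49) − 1×(+1.67) = +2.800.
E° = +2.800 / 2 = +1.400 V.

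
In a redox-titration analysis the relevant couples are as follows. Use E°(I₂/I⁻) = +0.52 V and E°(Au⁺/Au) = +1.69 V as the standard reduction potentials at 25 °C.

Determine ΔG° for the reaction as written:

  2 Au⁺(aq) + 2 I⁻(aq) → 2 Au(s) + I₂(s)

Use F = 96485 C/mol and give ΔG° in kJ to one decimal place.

-225.8 kJ

As written, Au⁺/Au is reduced (cathode) and I₂/I⁻ is oxidised (anode), so E°cell = (+1.69) − (+0.52) = +1.17 V.
Balancing electrons gives n = 2.
ΔG° = −nFE° = −(2)(96485)(+1.17) = -225,775 J = -225.8 kJ.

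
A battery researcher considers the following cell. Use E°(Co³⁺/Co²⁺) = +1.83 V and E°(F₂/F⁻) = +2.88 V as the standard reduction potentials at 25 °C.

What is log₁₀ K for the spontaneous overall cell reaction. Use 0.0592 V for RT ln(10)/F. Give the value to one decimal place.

Cathode: F₂/F⁻; anode: Co³⁺/Co²⁺. E°cell = +1.05 V, n = 2.
log K = nE°cell / 0.0592 = (2)(+1.05) / 0.0592 = 35.5.

35.5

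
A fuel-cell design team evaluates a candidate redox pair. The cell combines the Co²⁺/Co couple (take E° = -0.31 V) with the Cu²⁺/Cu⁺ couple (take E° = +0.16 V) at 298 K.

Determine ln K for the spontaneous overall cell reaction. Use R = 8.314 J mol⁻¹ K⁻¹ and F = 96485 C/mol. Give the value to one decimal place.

36.6

Cathode: Cu²⁺/Cu⁺; anode: Co²⁺/Co. E°cell = (+0.16) − (-0.31) = +0.47 V, with n = 2.
ΔG° = −nFE° = −RT ln K, so ln K = nFE°/(RT) = (2)(96485)(+0.47) / ((8.314)(298)) = 36.607.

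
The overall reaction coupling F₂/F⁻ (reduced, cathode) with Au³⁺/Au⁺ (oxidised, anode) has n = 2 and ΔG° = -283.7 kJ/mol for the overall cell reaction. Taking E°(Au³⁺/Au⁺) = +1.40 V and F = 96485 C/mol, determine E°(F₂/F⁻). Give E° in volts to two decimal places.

+2.87 V

E°cell = −ΔG°/(nF) = −(-283.7×10³)/((2)(96485)) = +1.470 V.
Since F₂/F⁻ is the cathode and Au³⁺/Au⁺ the anode, E°cell = E°(F₂/F⁻) − E°(Au³⁺/Au⁺).
So E°(F₂/F⁻) = E°cell + E°(Au³⁺/Au⁺) = +1.470 + (+1.40) = +2.87 V.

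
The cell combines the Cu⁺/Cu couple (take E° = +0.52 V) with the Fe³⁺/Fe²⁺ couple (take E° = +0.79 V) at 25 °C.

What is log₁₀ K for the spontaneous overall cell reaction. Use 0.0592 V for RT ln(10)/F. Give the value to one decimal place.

Cathode: Fe³⁺/Fe²⁺; anode: Cu⁺/Cu. E°cell = +0.27 V, n = 1.
log K = nE°cell / 0.0592 = (1)(+0.27) / 0.0592 = 4.6.

4.6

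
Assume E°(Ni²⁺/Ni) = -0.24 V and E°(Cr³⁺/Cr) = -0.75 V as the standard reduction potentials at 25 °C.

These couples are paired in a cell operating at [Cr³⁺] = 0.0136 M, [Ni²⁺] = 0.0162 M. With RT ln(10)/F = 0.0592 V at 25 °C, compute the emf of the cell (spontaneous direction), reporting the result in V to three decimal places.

+0.494 V

Ni²⁺/Ni is the cathode (higher E°), Cr³⁺/Cr the anode: E°cell = -0.24 − (-0.75) = +0.51 V, n = 6.
Overall: 3 Ni²⁺(aq) + 2 Cr(s) → 3 Ni(s) + 2 Cr³⁺(aq)
Q = [Cr³⁺]^2 / ([Ni²⁺]^3); log Q = 1.639.
E = E° − (0.0592/n) log Q = +0.51 − (0.0592/6)(1.639) = +0.494 V.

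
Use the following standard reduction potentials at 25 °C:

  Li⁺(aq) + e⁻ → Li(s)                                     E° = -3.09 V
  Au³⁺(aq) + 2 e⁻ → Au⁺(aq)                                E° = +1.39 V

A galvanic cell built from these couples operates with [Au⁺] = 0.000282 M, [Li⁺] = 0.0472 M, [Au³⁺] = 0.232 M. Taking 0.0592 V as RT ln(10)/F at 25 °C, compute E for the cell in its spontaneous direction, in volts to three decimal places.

Au³⁺/Au⁺ is the cathode (higher E°), Li⁺/Li the anode: E°cell = +1.39 − (-3.09) = +4.48 V, n = 2.
Overall: Au³⁺(aq) + 2 Li(s) → Au⁺(aq) + 2 Li⁺(aq)
Q = [Au⁺]·[Li⁺]^2 / ([Au³⁺]); log Q = -5.567.
E = E° − (0.0592/n) log Q = +4.48 − (0.0592/2)(-5.567) = +4.645 V.

+4.645 V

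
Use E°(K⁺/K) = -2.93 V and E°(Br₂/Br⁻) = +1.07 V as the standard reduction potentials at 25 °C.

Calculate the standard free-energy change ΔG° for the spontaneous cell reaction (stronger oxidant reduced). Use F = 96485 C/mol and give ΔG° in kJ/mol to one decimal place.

-771.9 kJ/mol

Br₂/Br⁻ (E° = +1.07 V) is the cathode; K⁺/K (E° = -2.93 V) is the anode, so E°cell = +4.00 V.
Balancing electrons gives n = 2 (lcm of 2 and 1).
ΔG° = −nFE° = −(2)(96485)(+4.00) = -771,880 J = -771.9 kJ/mol.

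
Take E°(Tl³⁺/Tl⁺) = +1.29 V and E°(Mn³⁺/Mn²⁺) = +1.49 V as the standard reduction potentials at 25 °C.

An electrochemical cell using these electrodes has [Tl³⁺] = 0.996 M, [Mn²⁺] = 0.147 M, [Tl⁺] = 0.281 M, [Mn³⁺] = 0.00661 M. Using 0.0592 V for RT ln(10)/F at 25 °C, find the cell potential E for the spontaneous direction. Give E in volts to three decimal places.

+0.104 V

Mn³⁺/Mn²⁺ is the cathode (higher E°), Tl³⁺/Tl⁺ the anode: E°cell = +1.49 − (+1.29) = +0.20 V, n = 2.
Overall: 2 Mn³⁺(aq) + Tl⁺(aq) → 2 Mn²⁺(aq) + Tl³⁺(aq)
Q = [Mn²⁺]^2·[Tl³⁺] / ([Mn³⁺]^2·[Tl⁺]); log Q = 3.244.
E = E° − (0.0592/n) log Q = +0.20 − (0.0592/2)(3.244) = +0.104 V.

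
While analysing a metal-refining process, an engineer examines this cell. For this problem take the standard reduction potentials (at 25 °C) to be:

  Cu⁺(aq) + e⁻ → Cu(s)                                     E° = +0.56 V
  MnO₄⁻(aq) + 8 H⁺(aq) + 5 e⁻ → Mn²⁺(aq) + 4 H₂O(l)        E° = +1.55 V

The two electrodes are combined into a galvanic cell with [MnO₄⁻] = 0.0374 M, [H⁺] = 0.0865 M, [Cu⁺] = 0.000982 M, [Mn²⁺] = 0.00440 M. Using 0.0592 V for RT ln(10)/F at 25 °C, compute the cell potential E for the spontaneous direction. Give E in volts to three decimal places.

+1.078 V

MnO₄⁻/Mn²⁺ is the cathode (higher E°), Cu⁺/Cu the anode: E°cell = +1.55 − (+0.56) = +0.99 V, n = 5.
Overall: MnO₄⁻(aq) + 8 H⁺(aq) + 5 Cu(s) → Mn²⁺(aq) + 4 H₂O(l) + 5 Cu⁺(aq)
Q = [Mn²⁺]·[Cu⁺]^5 / ([MnO₄⁻]·[H⁺]^8); log Q = -7.465.
E = E° − (0.0592/n) log Q = +0.99 − (0.0592/5)(-7.465) = +1.078 V.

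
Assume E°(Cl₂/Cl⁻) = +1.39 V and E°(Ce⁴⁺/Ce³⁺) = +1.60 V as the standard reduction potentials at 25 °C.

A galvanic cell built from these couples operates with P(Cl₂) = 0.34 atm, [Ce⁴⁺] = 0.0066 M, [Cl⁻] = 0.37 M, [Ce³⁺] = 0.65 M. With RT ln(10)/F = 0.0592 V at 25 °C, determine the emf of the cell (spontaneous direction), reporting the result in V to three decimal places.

Ce⁴⁺/Ce³⁺ is the cathode (higher E°), Cl₂/Cl⁻ the anode: E°cell = +1.60 − (+1.39) = +0.21 V, n = 2.
Overall: 2 Ce⁴⁺(aq) + 2 Cl⁻(aq) → 2 Ce³⁺(aq) + Cl₂(g)
Q = [Ce³⁺]^2·P(Cl₂) / ([Ce⁴⁺]^2·[Cl⁻]^2); log Q = 4.382.
E = E° − (0.0592/n) log Q = +0.21 − (0.0592/2)(4.382) = +0.080 V.

+0.080 V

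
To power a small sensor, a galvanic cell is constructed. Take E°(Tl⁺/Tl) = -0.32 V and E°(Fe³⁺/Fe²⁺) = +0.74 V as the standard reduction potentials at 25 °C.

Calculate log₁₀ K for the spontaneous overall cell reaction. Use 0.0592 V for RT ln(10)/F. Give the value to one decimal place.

Cathode: Fe³⁺/Fe²⁺; anode: Tl⁺/Tl. E°cell = +1.06 V, n = 1.
log K = nE°cell / 0.0592 = (1)(+1.06) / 0.0592 = 17.9.

17.9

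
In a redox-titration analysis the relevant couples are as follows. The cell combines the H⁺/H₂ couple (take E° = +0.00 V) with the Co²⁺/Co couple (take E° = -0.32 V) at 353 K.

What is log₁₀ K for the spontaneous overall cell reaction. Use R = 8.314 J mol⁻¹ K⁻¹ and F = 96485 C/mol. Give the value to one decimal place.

9.1

Cathode: H⁺/H₂; anode: Co²⁺/Co. E°cell = (+0.00) − (-0.32) = +0.32 V, with n = 2.
ΔG° = −nFE° = −RT ln K, so ln K = nFE°/(RT) = (2)(96485)(+0.32) / ((8.314)(353)) = 21.040.
log₁₀ K = 21.040 / ln 10 = 9.1.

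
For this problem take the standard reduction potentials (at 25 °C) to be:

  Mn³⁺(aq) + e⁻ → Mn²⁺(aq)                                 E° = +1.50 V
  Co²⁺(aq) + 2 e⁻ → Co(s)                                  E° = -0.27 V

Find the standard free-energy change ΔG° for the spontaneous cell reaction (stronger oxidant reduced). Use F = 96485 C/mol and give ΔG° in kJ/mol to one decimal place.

Mn³⁺/Mn²⁺ (E° = +1.50 V) is the cathode; Co²⁺/Co (E° = -0.27 V) is the anode, so E°cell = +1.77 V.
Balancing electrons gives n = 2 (lcm of 1 and 2).
ΔG° = −nFE° = −(2)(96485)(+1.77) = -341,557 J = -341.6 kJ/mol.

-341.6 kJ/mol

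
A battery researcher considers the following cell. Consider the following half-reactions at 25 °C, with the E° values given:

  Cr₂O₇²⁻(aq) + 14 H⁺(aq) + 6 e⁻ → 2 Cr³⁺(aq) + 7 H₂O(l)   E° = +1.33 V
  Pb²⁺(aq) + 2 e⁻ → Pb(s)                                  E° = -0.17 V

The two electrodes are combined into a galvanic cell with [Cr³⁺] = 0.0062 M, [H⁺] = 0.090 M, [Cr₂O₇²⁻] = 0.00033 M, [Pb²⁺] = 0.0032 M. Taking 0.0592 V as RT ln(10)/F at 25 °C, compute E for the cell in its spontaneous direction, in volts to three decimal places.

+1.439 V

Cr₂O₇²⁻/Cr³⁺ is the cathode (higher E°), Pb²⁺/Pb the anode: E°cell = +1.33 − (-0.17) = +1.50 V, n = 6.
Overall: Cr₂O₇²⁻(aq) + 14 H⁺(aq) + 3 Pb(s) → 2 Cr³⁺(aq) + 7 H₂O(l) + 3 Pb²⁺(aq)
Q = [Cr³⁺]^2·[Pb²⁺]^3 / ([Cr₂O₇²⁻]·[H⁺]^14); log Q = 6.222.
E = E° − (0.0592/n) log Q = +1.50 − (0.0592/6)(6.222) = +1.439 V.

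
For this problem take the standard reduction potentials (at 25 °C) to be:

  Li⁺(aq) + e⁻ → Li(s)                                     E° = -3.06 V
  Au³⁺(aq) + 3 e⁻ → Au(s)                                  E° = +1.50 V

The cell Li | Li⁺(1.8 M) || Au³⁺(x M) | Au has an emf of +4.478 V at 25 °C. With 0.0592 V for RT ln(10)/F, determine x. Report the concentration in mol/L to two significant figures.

0.00041 M

Au³⁺/Au is the cathode, Li⁺/Li the anode: E°cell = +4.56 V, n = 3.
Overall reaction: Au³⁺(aq) + 3 Li(s) → Au(s) + 3 Li⁺(aq); Q = [Li⁺]^3/[Au³⁺]^1.
From E = E° − (0.0592/n) log Q: log Q = (E° − E)·n/0.0592 = (+4.56 − (+4.478))·3/0.0592 = 4.1554.
So 1·log[Au³⁺] = 3·log(1.8) − log Q = 0.7658 − (4.1554) = -3.3896; [Au³⁺] = 10^(-3.3896) ≈ 0.00041 M.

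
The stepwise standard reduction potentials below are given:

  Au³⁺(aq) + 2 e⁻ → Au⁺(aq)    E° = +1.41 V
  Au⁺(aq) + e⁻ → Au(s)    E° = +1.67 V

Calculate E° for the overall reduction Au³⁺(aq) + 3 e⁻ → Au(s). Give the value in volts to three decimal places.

Standard free energies of sequential steps add: ΔG°₃ = ΔG°₁ + ΔG°₂, so n₃E°₃ = n₁E°₁ + n₂E°₂.
E°₃ = (2×+1.41 + 1×+1.67) / 3 = (+4.490) / 3 = +1.497 V.

+1.497 V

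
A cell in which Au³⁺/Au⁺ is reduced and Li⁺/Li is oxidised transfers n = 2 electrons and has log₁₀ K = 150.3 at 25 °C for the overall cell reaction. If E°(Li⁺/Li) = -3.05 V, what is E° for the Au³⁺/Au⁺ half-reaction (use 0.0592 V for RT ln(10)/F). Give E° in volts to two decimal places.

E°cell = (0.0592/n)·log K = (0.0592/2)(150.3) = +4.449 V.
Since Au³⁺/Au⁺ is the cathode and Li⁺/Li the anode, E°cell = E°(Au³⁺/Au⁺) − E°(Li⁺/Li).
So E°(Au³⁺/Au⁺) = E°cell + E°(Li⁺/Li) = +4.449 + (-3.05) = +1.40 V.

+1.40 V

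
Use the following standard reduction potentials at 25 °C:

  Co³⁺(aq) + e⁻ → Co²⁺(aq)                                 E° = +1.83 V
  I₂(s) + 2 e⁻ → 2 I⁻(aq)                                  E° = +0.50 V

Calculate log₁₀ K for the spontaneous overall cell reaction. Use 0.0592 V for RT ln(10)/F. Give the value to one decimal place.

44.9

Cathode: Co³⁺/Co²⁺; anode: I₂/I⁻. E°cell = +1.33 V, n = 2.
log K = nE°cell / 0.0592 = (2)(+1.33) / 0.0592 = 44.9.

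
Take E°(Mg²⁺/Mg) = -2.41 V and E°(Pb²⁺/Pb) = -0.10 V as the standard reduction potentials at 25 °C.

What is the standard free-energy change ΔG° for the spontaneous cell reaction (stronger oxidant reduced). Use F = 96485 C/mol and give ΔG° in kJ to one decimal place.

-445.8 kJ

Pb²⁺/Pb (E° = -0.10 V) is the cathode; Mg²⁺/Mg (E° = -2.41 V) is the anode, so E°cell = +2.31 V.
Balancing electrons gives n = 2 (lcm of 2 and 2).
ΔG° = −nFE° = −(2)(96485)(+2.31) = -445,761 J = -445.8 kJ.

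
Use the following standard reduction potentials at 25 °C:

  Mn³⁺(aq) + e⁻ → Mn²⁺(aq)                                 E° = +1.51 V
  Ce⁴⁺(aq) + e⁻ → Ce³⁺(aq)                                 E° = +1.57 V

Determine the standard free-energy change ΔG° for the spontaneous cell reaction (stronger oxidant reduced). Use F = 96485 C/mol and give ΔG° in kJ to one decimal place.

-5.8 kJ

Ce⁴⁺/Ce³⁺ (E° = +1.57 V) is the cathode; Mn³⁺/Mn²⁺ (E° = +1.51 V) is the anode, so E°cell = +0.06 V.
Balancing electrons gives n = 1 (lcm of 1 and 1).
ΔG° = −nFE° = −(1)(96485)(+0.06) = -5,789 J = -5.8 kJ.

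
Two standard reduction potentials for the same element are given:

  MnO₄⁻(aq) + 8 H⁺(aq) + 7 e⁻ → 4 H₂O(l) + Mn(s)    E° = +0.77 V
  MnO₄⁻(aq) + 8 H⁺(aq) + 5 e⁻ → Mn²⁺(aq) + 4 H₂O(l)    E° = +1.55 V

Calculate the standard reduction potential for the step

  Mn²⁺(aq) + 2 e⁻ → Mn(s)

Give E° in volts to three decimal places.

-1.180 V

Sequential free energies add, so n₃E°₃ = n₁E°₁ + n₂E°₂.
With n₃ = 7, and the known step contributing 5×(+1.55) V, the unknown satisfies 2·E° = 7×(+0.77) − 5×(+1.55) = -2.360.
E° = -2.360 / 2 = -1.180 V.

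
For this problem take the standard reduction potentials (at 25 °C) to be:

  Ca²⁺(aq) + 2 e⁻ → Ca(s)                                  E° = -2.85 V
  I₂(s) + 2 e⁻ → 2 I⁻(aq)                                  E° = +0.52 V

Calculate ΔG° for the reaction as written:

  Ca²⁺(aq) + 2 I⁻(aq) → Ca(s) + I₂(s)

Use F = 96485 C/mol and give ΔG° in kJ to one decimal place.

+650.3 kJ

As written, Ca²⁺/Ca is reduced (cathode) and I₂/I⁻ is oxidised (anode), so E°cell = (-2.85) − (+0.52) = -3.37 V.
Balancing electrons gives n = 2.
ΔG° = −nFE° = −(2)(96485)(-3.37) = 650,309 J = +650.3 kJ.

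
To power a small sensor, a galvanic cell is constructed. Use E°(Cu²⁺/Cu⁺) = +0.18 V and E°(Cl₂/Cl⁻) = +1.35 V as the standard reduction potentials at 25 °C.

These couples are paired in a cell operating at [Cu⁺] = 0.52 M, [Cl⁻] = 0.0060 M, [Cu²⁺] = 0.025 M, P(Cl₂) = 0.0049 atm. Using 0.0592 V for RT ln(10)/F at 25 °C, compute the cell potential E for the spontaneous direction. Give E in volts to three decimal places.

Cl₂/Cl⁻ is the cathode (higher E°), Cu²⁺/Cu⁺ the anode: E°cell = +1.35 − (+0.18) = +1.17 V, n = 2.
Overall: Cl₂(g) + 2 Cu⁺(aq) → 2 Cl⁻(aq) + 2 Cu²⁺(aq)
Q = [Cl⁻]^2·[Cu²⁺]^2 / (P(Cl₂)·[Cu⁺]^2); log Q = -4.770.
E = E° − (0.0592/n) log Q = +1.17 − (0.0592/2)(-4.770) = +1.311 V.

+1.311 V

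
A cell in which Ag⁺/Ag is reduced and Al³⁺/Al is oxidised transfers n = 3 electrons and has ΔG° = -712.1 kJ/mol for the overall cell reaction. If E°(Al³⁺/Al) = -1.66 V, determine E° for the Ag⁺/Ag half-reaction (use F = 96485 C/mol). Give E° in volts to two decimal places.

+0.80 V

E°cell = −ΔG°/(nF) = −(-712.1×10³)/((3)(96485)) = +2.460 V.
Since Ag⁺/Ag is the cathode and Al³⁺/Al the anode, E°cell = E°(Ag⁺/Ag) − E°(Al³⁺/Al).
So E°(Ag⁺/Ag) = E°cell + E°(Al³⁺/Al) = +2.460 + (-1.66) = +0.80 V.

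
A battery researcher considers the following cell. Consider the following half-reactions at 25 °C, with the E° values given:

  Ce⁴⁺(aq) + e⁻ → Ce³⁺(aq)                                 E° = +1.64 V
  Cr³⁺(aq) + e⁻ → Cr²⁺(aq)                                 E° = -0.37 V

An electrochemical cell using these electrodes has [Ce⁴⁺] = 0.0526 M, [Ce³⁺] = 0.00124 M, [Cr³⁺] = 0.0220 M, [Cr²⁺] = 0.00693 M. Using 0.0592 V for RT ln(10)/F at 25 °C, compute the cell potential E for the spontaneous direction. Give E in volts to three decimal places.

+2.077 V

Ce⁴⁺/Ce³⁺ is the cathode (higher E°), Cr³⁺/Cr²⁺ the anode: E°cell = +1.64 − (-0.37) = +2.01 V, n = 1.
Overall: Ce⁴⁺(aq) + Cr²⁺(aq) → Ce³⁺(aq) + Cr³⁺(aq)
Q = [Ce³⁺]·[Cr³⁺] / ([Ce⁴⁺]·[Cr²⁺]); log Q = -1.126.
E = E° − (0.0592/n) log Q = +2.01 − (0.0592/1)(-1.126) = +2.077 V.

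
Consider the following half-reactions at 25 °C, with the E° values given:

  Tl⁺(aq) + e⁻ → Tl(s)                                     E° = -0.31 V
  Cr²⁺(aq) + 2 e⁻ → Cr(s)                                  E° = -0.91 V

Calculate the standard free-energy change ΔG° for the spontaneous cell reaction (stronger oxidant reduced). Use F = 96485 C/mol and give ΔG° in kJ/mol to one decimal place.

Tl⁺/Tl (E° = -0.31 V) is the cathode; Cr²⁺/Cr (E° = -0.91 V) is the anode, so E°cell = +0.60 V.
Balancing electrons gives n = 2 (lcm of 1 and 2).
ΔG° = −nFE° = −(2)(96485)(+0.60) = -115,782 J = -115.8 kJ/mol.

-115.8 kJ/mol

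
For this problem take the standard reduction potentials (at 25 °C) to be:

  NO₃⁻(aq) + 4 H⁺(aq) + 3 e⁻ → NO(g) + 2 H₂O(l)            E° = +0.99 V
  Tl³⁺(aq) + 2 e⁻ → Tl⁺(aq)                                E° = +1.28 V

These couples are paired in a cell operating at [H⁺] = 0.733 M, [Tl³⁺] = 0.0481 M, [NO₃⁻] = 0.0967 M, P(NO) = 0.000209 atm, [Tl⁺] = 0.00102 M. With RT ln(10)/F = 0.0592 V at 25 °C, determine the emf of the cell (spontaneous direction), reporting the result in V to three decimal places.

+0.298 V

Tl³⁺/Tl⁺ is the cathode (higher E°), NO₃⁻/NO the anode: E°cell = +1.28 − (+0.99) = +0.29 V, n = 6.
Overall: 3 Tl³⁺(aq) + 2 NO(g) + 4 H₂O(l) → 3 Tl⁺(aq) + 2 NO₃⁻(aq) + 8 H⁺(aq)
Q = [Tl⁺]^3·[NO₃⁻]^2·[H⁺]^8 / ([Tl³⁺]^3·P(NO)^2); log Q = -0.769.
E = E° − (0.0592/n) log Q = +0.29 − (0.0592/6)(-0.769) = +0.298 V.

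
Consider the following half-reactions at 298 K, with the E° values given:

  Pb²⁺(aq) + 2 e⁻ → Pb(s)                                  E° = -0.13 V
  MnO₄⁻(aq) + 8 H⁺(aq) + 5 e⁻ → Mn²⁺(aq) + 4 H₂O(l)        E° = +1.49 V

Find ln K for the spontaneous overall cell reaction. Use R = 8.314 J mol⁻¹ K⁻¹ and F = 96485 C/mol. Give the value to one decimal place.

630.9

Cathode: MnO₄⁻/Mn²⁺; anode: Pb²⁺/Pb. E°cell = (+1.49) − (-0.13) = +1.62 V, with n = 10.
ΔG° = −nFE° = −RT ln K, so ln K = nFE°/(RT) = (10)(96485)(+1.62) / ((8.314)(298)) = 630.883.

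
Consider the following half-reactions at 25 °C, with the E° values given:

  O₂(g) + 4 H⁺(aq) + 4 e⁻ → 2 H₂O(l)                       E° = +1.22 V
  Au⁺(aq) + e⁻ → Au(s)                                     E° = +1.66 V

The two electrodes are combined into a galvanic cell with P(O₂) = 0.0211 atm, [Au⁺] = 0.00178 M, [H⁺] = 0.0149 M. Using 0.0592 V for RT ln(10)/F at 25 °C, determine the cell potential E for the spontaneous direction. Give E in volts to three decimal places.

Au⁺/Au is the cathode (higher E°), O₂/H₂O the anode: E°cell = +1.66 − (+1.22) = +0.44 V, n = 4.
Overall: 4 Au⁺(aq) + 2 H₂O(l) → 4 Au(s) + O₂(g) + 4 H⁺(aq)
Q = P(O₂)·[H⁺]^4 / ([Au⁺]^4); log Q = 2.015.
E = E° − (0.0592/n) log Q = +0.44 − (0.0592/4)(2.015) = +0.410 V.

+0.410 V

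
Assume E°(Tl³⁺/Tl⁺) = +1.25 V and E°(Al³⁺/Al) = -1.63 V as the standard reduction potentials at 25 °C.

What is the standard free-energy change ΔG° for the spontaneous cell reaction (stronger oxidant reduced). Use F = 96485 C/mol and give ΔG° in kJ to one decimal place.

-1667.3 kJ

Tl³⁺/Tl⁺ (E° = +1.25 V) is the cathode; Al³⁺/Al (E° = -1.63 V) is the anode, so E°cell = +2.88 V.
Balancing electrons gives n = 6 (lcm of 2 and 3).
ΔG° = −nFE° = −(6)(96485)(+2.88) = -1,667,261 J = -1667.3 kJ.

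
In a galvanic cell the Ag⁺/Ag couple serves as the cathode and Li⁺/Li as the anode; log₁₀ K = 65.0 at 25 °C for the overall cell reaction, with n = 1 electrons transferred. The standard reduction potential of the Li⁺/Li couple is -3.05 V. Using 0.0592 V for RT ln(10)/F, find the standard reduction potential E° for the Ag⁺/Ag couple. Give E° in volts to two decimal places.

+0.80 V

E°cell = (0.0592/n)·log K = (0.0592/1)(65.0) = +3.848 V.
Since Ag⁺/Ag is the cathode and Li⁺/Li the anode, E°cell = E°(Ag⁺/Ag) − E°(Li⁺/Li).
So E°(Ag⁺/Ag) = E°cell + E°(Li⁺/Li) = +3.848 + (-3.05) = +0.80 V.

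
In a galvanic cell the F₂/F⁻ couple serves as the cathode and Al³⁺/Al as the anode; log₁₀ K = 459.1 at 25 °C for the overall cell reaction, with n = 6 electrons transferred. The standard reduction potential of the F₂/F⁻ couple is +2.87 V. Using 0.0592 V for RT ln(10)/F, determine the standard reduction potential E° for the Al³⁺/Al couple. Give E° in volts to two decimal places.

E°cell = (0.0592/n)·log K = (0.0592/6)(459.1) = +4.530 V.
Since F₂/F⁻ is the cathode and Al³⁺/Al the anode, E°cell = E°(F₂/F⁻) − E°(Al³⁺/Al).
So E°(Al³⁺/Al) = E°(F₂/F⁻) − E°cell = (+2.87) − (+4.530) = -1.66 V.

-1.66 V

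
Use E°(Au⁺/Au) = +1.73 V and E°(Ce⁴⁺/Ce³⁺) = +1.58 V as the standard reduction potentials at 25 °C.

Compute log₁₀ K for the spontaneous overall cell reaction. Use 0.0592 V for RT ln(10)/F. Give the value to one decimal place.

Cathode: Au⁺/Au; anode: Ce⁴⁺/Ce³⁺. E°cell = +0.15 V, n = 1.
log K = nE°cell / 0.0592 = (1)(+0.15) / 0.0592 = 2.5.

2.5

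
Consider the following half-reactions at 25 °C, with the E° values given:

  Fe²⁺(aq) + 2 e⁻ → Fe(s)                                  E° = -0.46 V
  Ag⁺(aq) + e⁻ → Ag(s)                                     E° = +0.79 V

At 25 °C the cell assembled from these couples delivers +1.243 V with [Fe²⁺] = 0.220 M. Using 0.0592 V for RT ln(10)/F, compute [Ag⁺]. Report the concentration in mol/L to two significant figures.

0.36 M

Ag⁺/Ag is the cathode, Fe²⁺/Fe the anode: E°cell = +1.25 V, n = 2.
Overall reaction: 2 Ag⁺(aq) + Fe(s) → 2 Ag(s) + Fe²⁺(aq); Q = [Fe²⁺]^1/[Ag⁺]^2.
From E = E° − (0.0592/n) log Q: log Q = (E° − E)·n/0.0592 = (+1.25 − (+1.243))·2/0.0592 = 0.2365.
So 2·log[Ag⁺] = 1·log(0.22) − log Q = -0.6576 − (0.2365) = -0.8941; log[Ag⁺] = -0.8941 / 2 = -0.4471; [Ag⁺] = 10^(-0.4471) ≈ 0.36 M.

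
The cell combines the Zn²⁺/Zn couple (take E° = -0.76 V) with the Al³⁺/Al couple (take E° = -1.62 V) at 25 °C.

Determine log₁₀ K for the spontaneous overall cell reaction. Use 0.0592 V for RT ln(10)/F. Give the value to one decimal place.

87.2

Cathode: Zn²⁺/Zn; anode: Al³⁺/Al. E°cell = +0.86 V, n = 6.
log K = nE°cell / 0.0592 = (6)(+0.86) / 0.0592 = 87.2.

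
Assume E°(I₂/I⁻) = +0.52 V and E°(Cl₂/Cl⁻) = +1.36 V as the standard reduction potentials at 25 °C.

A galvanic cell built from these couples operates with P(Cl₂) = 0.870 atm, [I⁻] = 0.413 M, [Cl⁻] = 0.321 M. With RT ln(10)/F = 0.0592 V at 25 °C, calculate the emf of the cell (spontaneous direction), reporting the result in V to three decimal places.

+0.845 V

Cl₂/Cl⁻ is the cathode (higher E°), I₂/I⁻ the anode: E°cell = +1.36 − (+0.52) = +0.84 V, n = 2.
Overall: Cl₂(g) + 2 I⁻(aq) → 2 Cl⁻(aq) + I₂(s)
Q = [Cl⁻]^2 / (P(Cl₂)·[I⁻]^2); log Q = -0.158.
E = E° − (0.0592/n) log Q = +0.84 − (0.0592/2)(-0.158) = +0.845 V.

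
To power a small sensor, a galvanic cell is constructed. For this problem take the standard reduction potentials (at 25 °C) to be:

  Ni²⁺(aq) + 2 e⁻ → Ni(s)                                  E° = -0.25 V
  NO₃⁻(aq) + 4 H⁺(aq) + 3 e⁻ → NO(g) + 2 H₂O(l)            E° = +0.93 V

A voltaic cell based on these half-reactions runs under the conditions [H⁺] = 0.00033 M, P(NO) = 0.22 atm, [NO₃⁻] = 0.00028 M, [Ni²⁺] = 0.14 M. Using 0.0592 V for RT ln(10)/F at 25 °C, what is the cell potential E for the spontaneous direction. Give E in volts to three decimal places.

+0.873 V

NO₃⁻/NO is the cathode (higher E°), Ni²⁺/Ni the anode: E°cell = +0.93 − (-0.25) = +1.18 V, n = 6.
Overall: 2 NO₃⁻(aq) + 8 H⁺(aq) + 3 Ni(s) → 2 NO(g) + 4 H₂O(l) + 3 Ni²⁺(aq)
Q = P(NO)^2·[Ni²⁺]^3 / ([NO₃⁻]^2·[H⁺]^8); log Q = 31.081.
E = E° − (0.0592/n) log Q = +1.18 − (0.0592/6)(31.081) = +0.873 V.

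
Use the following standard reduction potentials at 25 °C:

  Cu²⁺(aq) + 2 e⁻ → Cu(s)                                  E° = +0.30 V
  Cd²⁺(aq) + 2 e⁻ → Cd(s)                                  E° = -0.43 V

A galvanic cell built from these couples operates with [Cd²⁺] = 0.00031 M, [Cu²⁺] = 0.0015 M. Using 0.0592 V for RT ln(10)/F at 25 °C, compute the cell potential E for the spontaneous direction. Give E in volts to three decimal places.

+0.750 V

Cu²⁺/Cu is the cathode (higher E°), Cd²⁺/Cd the anode: E°cell = +0.30 − (-0.43) = +0.73 V, n = 2.
Overall: Cu²⁺(aq) + Cd(s) → Cu(s) + Cd²⁺(aq)
Q = [Cd²⁺] / ([Cu²⁺]); log Q = -0.685.
E = E° − (0.0592/n) log Q = +0.73 − (0.0592/2)(-0.685) = +0.750 V.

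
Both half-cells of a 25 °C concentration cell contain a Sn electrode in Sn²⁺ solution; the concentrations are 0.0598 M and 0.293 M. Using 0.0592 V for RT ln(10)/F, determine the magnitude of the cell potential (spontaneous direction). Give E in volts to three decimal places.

For a concentration cell E°cell = 0. The 0.293 M side is the cathode (reduction is favoured where [Sn²⁺] is higher).
With n = 2, E = −(0.0592/2) log([Sn²⁺]ₐₙ/[Sn²⁺]꜀ₐₜ) = −(0.0592/2) log(0.0598/0.293) = −(0.0592/2)(-0.690) = +0.020 V.

+0.020 V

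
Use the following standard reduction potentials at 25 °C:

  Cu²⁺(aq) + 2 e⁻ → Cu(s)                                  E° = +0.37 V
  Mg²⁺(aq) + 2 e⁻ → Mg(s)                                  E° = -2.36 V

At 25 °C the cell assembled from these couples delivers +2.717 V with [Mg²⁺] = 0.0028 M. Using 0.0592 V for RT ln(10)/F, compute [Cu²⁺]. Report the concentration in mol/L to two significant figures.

Cu²⁺/Cu is the cathode, Mg²⁺/Mg the anode: E°cell = +2.73 V, n = 2.
Overall reaction: Cu²⁺(aq) + Mg(s) → Cu(s) + Mg²⁺(aq); Q = [Mg²⁺]^1/[Cu²⁺]^1.
From E = E° − (0.0592/n) log Q: log Q = (E° − E)·n/0.0592 = (+2.73 − (+2.717))·2/0.0592 = 0.4392.
So 1·log[Cu²⁺] = 1·log(0.0028) − log Q = -2.5528 − (0.4392) = -2.9920; [Cu²⁺] = 10^(-2.9920) ≈ 0.0010 M.

0.0010 M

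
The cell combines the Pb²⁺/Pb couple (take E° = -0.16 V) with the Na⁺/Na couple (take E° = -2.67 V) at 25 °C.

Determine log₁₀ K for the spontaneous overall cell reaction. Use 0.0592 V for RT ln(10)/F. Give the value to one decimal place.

Cathode: Pb²⁺/Pb; anode: Na⁺/Na. E°cell = +2.51 V, n = 2.
log K = nE°cell / 0.0592 = (2)(+2.51) / 0.0592 = 84.8.

84.8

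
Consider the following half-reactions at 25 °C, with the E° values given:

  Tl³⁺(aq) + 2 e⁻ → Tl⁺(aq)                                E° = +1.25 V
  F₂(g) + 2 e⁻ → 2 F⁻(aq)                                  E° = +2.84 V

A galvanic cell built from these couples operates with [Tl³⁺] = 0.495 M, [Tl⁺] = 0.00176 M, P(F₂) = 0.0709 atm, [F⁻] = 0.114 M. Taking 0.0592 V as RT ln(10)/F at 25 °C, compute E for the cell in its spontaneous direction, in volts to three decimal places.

+1.539 V

F₂/F⁻ is the cathode (higher E°), Tl³⁺/Tl⁺ the anode: E°cell = +2.84 − (+1.25) = +1.59 V, n = 2.
Overall: F₂(g) + Tl⁺(aq) → 2 F⁻(aq) + Tl³⁺(aq)
Q = [F⁻]^2·[Tl³⁺] / (P(F₂)·[Tl⁺]); log Q = 1.712.
E = E° − (0.0592/n) log Q = +1.59 − (0.0592/2)(1.712) = +1.539 V.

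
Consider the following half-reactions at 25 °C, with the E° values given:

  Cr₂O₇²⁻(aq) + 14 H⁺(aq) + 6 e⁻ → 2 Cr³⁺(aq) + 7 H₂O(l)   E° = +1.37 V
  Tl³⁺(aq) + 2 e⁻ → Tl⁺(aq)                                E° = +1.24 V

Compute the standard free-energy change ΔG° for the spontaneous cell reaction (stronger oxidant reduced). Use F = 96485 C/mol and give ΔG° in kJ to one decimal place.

Cr₂O₇²⁻/Cr³⁺ (E° = +1.37 V) is the cathode; Tl³⁺/Tl⁺ (E° = +1.24 V) is the anode, so E°cell = +0.13 V.
Balancing electrons gives n = 6 (lcm of 6 and 2).
ΔG° = −nFE° = −(6)(96485)(+0.13) = -75,258 J = -75.3 kJ.

-75.3 kJ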